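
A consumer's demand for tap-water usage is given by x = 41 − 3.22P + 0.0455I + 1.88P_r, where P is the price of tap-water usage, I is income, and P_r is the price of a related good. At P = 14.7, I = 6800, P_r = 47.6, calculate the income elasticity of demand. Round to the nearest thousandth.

Substituting, x = 41 − 3.22(14.7) + 0.0455(6800) + 1.88(47.6) = 41 − 47.334 + 309.4 + 89.488 = 392.554.
∂x/∂I = +0.0455, so E_I = 0.0455·(6800/392.554) ≈ 0.788.
E_I ∈ (0,1): normal good (necessity).

0.788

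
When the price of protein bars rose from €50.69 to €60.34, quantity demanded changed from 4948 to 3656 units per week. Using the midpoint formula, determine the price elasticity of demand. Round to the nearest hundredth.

%Δq = (3656 − 4948)/[(4948 + 3656)/2] = -1292/4302 ≈ -0.3003.
%ΔP = (60.34 − 50.69)/[(50.69 + 60.34)/2] = 9.65/55.515 ≈ 0.1738.
Arc elasticity E = %Δq/%ΔP ≈ -0.3003/0.1738 ≈ -1.73.
|E| > 1: demand is elastic over this range.

-1.73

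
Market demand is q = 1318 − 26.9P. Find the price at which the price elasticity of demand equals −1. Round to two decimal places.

24.50

For linear demand q = a − bP, E = −bP/(a − bP). |E| = 1 ⇒ bP = a − bP ⇒ P = a/(2b).
P = 1318/(2·26.9) ≈ 24.50.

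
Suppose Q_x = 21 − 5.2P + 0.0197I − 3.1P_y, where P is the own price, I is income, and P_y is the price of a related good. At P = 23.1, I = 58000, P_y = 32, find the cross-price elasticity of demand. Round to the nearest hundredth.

-0.11

Substituting, Q_x = 21 − 5.2(23.1) + 0.0197(58000) − 3.1(32) = 21 − 120.12 + 1142.6 − 99.2 = 944.28.
∂Q_x/∂P_y = −3.1, so E_xy = -3.1·(32/944.28) ≈ -0.11.
E_xy < 0: the goods are complements.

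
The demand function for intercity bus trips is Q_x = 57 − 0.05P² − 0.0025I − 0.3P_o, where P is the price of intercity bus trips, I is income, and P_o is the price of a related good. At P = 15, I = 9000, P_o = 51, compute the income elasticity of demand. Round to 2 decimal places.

-2.83

Q_x = 57 − 0.05(15)² − 0.0025(9000) − 0.3(51) = 57 − 11.25 − 22.5 − 15.3 = 7.95.
∂Q_x/∂I = −0.0025, so E_I = -0.0025·(9000/7.95) ≈ -2.83.
E_I < 0: inferior good.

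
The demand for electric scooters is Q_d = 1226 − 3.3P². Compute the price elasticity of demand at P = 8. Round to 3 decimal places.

-0.416

At P = 8, Q_d = 1014.8.
dQ_d/dP = −2·3.3·P = −52.8.
Point elasticity E = (dQ_d/dP)·(P/Q_d) = -52.8 × 8/1014.8 ≈ -0.416.
|E| < 1, so demand is inelastic at this price.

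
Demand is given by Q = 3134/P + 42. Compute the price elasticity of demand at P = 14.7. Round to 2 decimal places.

At P = 14.7, Q = 255.1973.
dQ/dP = −3134/P² = −14.5032.
Point elasticity E = (dQ/dP)·(P/Q) = -14.5032 × 14.7/255.1973 ≈ -0.84.
|E| < 1, so demand is inelastic at this price.

-0.84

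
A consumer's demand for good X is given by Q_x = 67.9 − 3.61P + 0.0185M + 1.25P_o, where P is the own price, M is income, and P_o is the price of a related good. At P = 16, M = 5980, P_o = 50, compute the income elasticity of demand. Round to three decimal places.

0.604

At the given point, Q_x = 67.9 − 3.61(16) + 0.0185(5980) + 1.25(50) = 67.9 − 57.76 + 110.63 + 62.5 = 183.27.
∂Q_x/∂M = +0.0185, so E_I = 0.0185·(5980/183.27) ≈ 0.604.
E_I ∈ (0,1): normal good (necessity).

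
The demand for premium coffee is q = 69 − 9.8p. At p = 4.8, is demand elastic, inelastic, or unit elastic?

At p = 4.8, q = 21.96.
dq/dp = −9.8.
Point elasticity E = (dq/dp)·(p/q) = -9.8 × 4.8/21.96 ≈ -2.142.
|E| ≈ 2.142 > 1, so demand is elastic.

elastic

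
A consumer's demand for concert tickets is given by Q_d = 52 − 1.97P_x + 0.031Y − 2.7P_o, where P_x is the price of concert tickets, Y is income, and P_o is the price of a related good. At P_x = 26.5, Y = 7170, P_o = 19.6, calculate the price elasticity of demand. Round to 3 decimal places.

At the given point, Q_d = 52 − 1.97(26.5) + 0.031(7170) − 2.7(19.6) = 52 − 52.205 + 222.27 − 52.92 = 169.145.
∂Q_d/∂P_x = −1.97, so E_p = (−1.97)·(26.5/169.145) ≈ -0.309.
|E_p| < 1: demand is inelastic.

-0.309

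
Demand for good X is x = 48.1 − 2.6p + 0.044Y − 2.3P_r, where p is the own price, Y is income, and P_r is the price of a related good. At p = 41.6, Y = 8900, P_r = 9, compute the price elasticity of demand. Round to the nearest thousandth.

First evaluate x: 48.1 − 2.6(41.6) + 0.044(8900) − 2.3(9) = 48.1 − 108.16 + 391.6 − 20.7 = 310.84.
∂x/∂p = −2.6, so E_p = (−2.6)·(41.6/310.84) ≈ -0.348.
|E_p| < 1: demand is inelastic.

-0.348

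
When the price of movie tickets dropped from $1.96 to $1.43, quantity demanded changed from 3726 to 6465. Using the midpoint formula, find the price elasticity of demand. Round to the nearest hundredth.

-1.72

%Δq = (6465 − 3726)/[(3726 + 6465)/2] = 2739/5095.5 ≈ 0.5375.
%Δp = (1.43 − 1.96)/[(1.96 + 1.43)/2] = -0.53/1.695 ≈ -0.3127.
Arc elasticity E = %Δq/%Δp ≈ 0.5375/-0.3127 ≈ -1.72.
|E| > 1: demand is elastic over this range.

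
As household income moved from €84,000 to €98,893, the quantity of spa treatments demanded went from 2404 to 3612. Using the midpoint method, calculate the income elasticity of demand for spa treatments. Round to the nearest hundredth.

2.47

%ΔQ = (3612 − 2404)/[(2404+3612)/2] = 1208/3008 ≈ 0.4016.
%ΔI = (98,893 − 84,000)/[(84,000+98,893)/2] = 14893/91446.5 ≈ 0.1629.
E_I = %ΔQ/%ΔI ≈ 2.47.
E_I > 1: normal good (luxury).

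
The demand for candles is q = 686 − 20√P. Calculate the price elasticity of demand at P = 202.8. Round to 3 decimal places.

-0.355

At P = 202.8, q = 401.1843.
dq/dP = −20/(2√P) = −20/(2·14.2408).
Point elasticity E = (dq/dP)·(P/q) = -0.7022 × 202.8/401.1843 ≈ -0.355.
|E| < 1, so demand is inelastic at this price.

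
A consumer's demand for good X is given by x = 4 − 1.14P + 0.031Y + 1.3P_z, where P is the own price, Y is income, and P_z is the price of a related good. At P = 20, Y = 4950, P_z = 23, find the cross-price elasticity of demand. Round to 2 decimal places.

At the given point, x = 4 − 1.14(20) + 0.031(4950) + 1.3(23) = 4 − 22.8 + 153.45 + 29.9 = 164.55.
∂x/∂P_z = +1.3, so E_xy = 1.3·(23/164.55) ≈ 0.18.
E_xy > 0: the goods are substitutes.

0.18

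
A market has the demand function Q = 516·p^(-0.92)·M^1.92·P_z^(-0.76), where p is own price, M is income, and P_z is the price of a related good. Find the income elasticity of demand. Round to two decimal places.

1.92

For a Cobb–Douglas (constant-elasticity) form Q = A·M^α·…, the elasticity with respect to M equals the exponent α at every point.
Here the exponent on M is 1.92, so the income elasticity of demand is 1.92.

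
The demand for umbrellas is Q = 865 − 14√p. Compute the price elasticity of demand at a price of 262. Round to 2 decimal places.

-0.18

At p = 262, Q = 638.3902.
dQ/dp = −14/(2√p) = −14/(2·16.1864).
Point elasticity E = (dQ/dp)·(p/Q) = -0.4325 × 262/638.3902 ≈ -0.18.
|E| < 1, so demand is inelastic at this price.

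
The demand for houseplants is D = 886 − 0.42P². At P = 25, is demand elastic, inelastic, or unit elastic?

inelastic

At P = 25, D = 623.5.
dD/dP = −2·0.42·P = −21.
Point elasticity E = (dD/dP)·(P/D) = -21 × 25/623.5 ≈ -0.842.
|E| ≈ 0.842 < 1, so demand is inelastic.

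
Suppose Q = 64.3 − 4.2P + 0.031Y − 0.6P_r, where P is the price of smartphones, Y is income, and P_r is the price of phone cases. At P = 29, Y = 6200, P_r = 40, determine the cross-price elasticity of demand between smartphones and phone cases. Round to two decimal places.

First evaluate Q: 64.3 − 4.2(29) + 0.031(6200) − 0.6(40) = 64.3 − 121.8 + 192.2 − 24 = 110.7.
∂Q/∂P_r = −0.6, so E_xy = -0.6·(40/110.7) ≈ -0.22.
E_xy < 0: the goods are complements.

-0.22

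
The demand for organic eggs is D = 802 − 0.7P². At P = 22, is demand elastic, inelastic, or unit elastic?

At P = 22, D = 463.2.
dD/dP = −2·0.7·P = −30.8.
Point elasticity E = (dD/dP)·(P/D) = -30.8 × 22/463.2 ≈ -1.463.
|E| ≈ 1.463 > 1, so demand is elastic.

elastic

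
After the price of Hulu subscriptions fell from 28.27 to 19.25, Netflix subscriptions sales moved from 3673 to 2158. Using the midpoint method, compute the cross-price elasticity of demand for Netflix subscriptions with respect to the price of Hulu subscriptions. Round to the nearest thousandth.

%ΔQ_x = (2158 − 3673)/[(3673+2158)/2] = -1515/2915.5 ≈ -0.5196.
%ΔP_y = (19.25 − 28.27)/[(28.27+19.25)/2] ≈ -0.3796.
E_xy = -0.5196/-0.3796 ≈ 1.369.
E_xy > 0, so Netflix subscriptions and Hulu subscriptions are substitutes.

1.369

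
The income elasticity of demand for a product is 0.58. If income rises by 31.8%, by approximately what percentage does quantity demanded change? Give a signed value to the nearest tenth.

%ΔQ ≈ E × %ΔI = (0.58) × (31.8%) ≈ 18.4%.

18.4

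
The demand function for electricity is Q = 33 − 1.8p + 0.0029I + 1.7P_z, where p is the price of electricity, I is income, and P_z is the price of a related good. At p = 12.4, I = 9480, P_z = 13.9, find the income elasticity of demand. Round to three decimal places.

First evaluate Q: 33 − 1.8(12.4) + 0.0029(9480) + 1.7(13.9) = 33 − 22.32 + 27.492 + 23.63 = 61.802.
∂Q/∂I = +0.0029, so E_I = 0.0029·(9480/61.802) ≈ 0.445.
E_I ∈ (0,1): normal good (necessity).

0.445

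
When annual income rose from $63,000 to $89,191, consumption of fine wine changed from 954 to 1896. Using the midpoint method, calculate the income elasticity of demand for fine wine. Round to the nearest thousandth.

1.921

%ΔQ = (1896 − 954)/[(954+1896)/2] = 942/1425 ≈ 0.6611.
%ΔY = (89,191 − 63,000)/[(63,000+89,191)/2] = 26191/76095.5 ≈ 0.3442.
E_I = %ΔQ/%ΔY ≈ 1.921.
E_I > 1: normal good (luxury).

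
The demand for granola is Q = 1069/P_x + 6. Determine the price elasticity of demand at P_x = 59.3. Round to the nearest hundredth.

At P_x = 59.3, Q = 24.027.
dQ/dP_x = −1069/P_x² = −0.304.
Point elasticity E = (dQ/dP_x)·(P_x/Q) = -0.304 × 59.3/24.027 ≈ -0.75.
|E| < 1, so demand is inelastic at this price.

-0.75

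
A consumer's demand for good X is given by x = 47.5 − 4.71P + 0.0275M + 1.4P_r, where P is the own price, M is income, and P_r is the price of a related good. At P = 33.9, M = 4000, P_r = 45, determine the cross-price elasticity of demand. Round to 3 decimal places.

Evaluating quantity at (P, M, P_r) gives x = 47.5 − 4.71(33.9) + 0.0275(4000) + 1.4(45) = 47.5 − 159.669 + 110 + 63 = 60.831.
∂x/∂P_r = +1.4, so E_xy = 1.4·(45/60.831) ≈ 1.036.
E_xy > 0: the goods are substitutes.

1.036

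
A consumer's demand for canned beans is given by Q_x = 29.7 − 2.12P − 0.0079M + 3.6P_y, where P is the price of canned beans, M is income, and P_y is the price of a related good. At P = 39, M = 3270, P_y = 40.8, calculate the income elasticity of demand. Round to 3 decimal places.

Q_x = 29.7 − 2.12(39) − 0.0079(3270) + 3.6(40.8) = 29.7 − 82.68 − 25.833 + 146.88 = 68.067.
∂Q_x/∂M = −0.0079, so E_I = -0.0079·(3270/68.067) ≈ -0.380.
E_I < 0: inferior good.

-0.380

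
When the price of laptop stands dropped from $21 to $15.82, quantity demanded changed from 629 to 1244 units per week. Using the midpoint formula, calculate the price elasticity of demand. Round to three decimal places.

-2.334

%Δq = (1244 − 629)/[(629 + 1244)/2] = 615/936.5 ≈ 0.6567.
%ΔP = (15.82 − 21)/[(21 + 15.82)/2] = -5.18/18.41 ≈ -0.2814.
Arc elasticity E = %Δq/%ΔP ≈ 0.6567/-0.2814 ≈ -2.334.
|E| > 1: demand is elastic over this range.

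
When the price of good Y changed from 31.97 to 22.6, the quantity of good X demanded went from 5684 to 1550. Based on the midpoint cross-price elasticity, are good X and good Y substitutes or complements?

substitutes

%ΔQ_x = (1550 − 5684)/[(5684+1550)/2] = -4134/3617 ≈ -1.1429.
%ΔP_y = (22.6 − 31.97)/[(31.97+22.6)/2] ≈ -0.3434.
E_xy = -1.1429/-0.3434 ≈ 3.328.
E_xy > 0, so the goods are substitutes.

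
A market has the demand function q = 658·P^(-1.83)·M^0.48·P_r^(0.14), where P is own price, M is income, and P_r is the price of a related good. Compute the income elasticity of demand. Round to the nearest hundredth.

For a Cobb–Douglas (constant-elasticity) form q = A·M^α·…, the elasticity with respect to M equals the exponent α at every point.
Here the exponent on M is 0.48, so the income elasticity of demand is 0.48.

0.48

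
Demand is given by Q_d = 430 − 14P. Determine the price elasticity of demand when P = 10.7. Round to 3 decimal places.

At P = 10.7, Q_d = 280.2.
dQ_d/dP = −14.
Point elasticity E = (dQ_d/dP)·(P/Q_d) = -14 × 10.7/280.2 ≈ -0.535.
|E| < 1, so demand is inelastic at this price.

-0.535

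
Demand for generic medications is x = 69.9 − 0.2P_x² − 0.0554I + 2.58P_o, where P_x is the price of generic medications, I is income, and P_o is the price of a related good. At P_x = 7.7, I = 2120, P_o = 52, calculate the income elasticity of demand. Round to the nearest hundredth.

At the given point, x = 69.9 − 0.2(7.7)² − 0.0554(2120) + 2.58(52) = 69.9 − 11.858 − 117.448 + 134.16 = 74.754.
∂x/∂I = −0.0554, so E_I = -0.0554·(2120/74.754) ≈ -1.57.
E_I < 0: inferior good.

-1.57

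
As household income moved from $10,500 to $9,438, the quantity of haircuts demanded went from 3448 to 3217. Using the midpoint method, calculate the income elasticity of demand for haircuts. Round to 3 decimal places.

%ΔQ = (3217 − 3448)/[(3448+3217)/2] = -231/3332.5 ≈ -0.0693.
%ΔI = (9,438 − 10,500)/[(10,500+9,438)/2] = -1062/9969 ≈ -0.1065.
E_I = %ΔQ/%ΔI ≈ 0.651.
E_I ∈ (0,1): normal good (necessity).

0.651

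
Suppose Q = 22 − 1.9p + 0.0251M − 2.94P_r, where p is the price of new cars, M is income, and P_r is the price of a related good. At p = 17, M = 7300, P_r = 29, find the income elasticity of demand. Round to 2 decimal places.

2.09

At the given point, Q = 22 − 1.9(17) + 0.0251(7300) − 2.94(29) = 22 − 32.3 + 183.23 − 85.26 = 87.67.
∂Q/∂M = +0.0251, so E_I = 0.0251·(7300/87.67) ≈ 2.09.
E_I > 1: normal good (luxury).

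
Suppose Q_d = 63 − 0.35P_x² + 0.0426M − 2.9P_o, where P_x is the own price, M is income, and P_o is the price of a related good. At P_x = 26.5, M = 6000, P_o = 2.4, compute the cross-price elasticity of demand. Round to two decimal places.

First evaluate Q_d: 63 − 0.35(26.5)² + 0.0426(6000) − 2.9(2.4) = 63 − 245.7875 + 255.6 − 6.96 = 65.8525.
∂Q_d/∂P_o = −2.9, so E_xy = -2.9·(2.4/65.8525) ≈ -0.11.
E_xy < 0: the goods are complements.

-0.11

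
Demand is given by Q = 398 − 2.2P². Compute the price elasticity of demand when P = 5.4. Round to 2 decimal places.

-0.38

At P = 5.4, Q = 333.848.
dQ/dP = −2·2.2·P = −23.76.
Point elasticity E = (dQ/dP)·(P/Q) = -23.76 × 5.4/333.848 ≈ -0.38.
|E| < 1, so demand is inelastic at this price.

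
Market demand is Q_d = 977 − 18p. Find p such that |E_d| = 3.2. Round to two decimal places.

41.35

Set −bp/(a − bp) = −3.2 ⇒ bp = 3.2(a − bp) ⇒ bp(1+3.2) = 3.2·a.
p = 3.2·977/(18·4.2) ≈ 41.35.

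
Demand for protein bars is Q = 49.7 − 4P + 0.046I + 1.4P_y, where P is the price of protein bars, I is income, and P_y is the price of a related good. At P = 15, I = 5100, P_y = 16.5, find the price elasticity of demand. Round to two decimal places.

-0.24

Evaluating quantity at (P, I, P_y) gives Q = 49.7 − 4(15) + 0.046(5100) + 1.4(16.5) = 49.7 − 60 + 234.6 + 23.1 = 247.4.
∂Q/∂P = −4, so E_p = (−4)·(15/247.4) ≈ -0.24.
|E_p| < 1: demand is inelastic.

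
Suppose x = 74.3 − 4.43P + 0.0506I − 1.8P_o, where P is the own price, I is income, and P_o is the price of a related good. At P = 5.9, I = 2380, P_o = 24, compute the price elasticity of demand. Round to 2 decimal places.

At the given point, x = 74.3 − 4.43(5.9) + 0.0506(2380) − 1.8(24) = 74.3 − 26.137 + 120.428 − 43.2 = 125.391.
∂x/∂P = −4.43, so E_p = (−4.43)·(5.9/125.391) ≈ -0.21.
|E_p| < 1: demand is inelastic.

-0.21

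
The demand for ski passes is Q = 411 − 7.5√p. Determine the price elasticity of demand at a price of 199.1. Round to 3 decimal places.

At p = 199.1, Q = 305.1729.
dQ/dp = −7.5/(2√p) = −7.5/(2·14.1103).
Point elasticity E = (dQ/dp)·(p/Q) = -0.2658 × 199.1/305.1729 ≈ -0.173.
|E| < 1, so demand is inelastic at this price.

-0.173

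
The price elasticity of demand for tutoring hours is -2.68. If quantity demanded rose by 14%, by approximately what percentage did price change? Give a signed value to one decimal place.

-5.2

%ΔQ ≈ E × %ΔP ⇒ %ΔP = %ΔQ / E = (14%)/(-2.68) ≈ -5.2%.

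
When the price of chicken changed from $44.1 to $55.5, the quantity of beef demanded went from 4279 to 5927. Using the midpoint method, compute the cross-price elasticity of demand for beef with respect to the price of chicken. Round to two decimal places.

%ΔQ_x = (5927 − 4279)/[(4279+5927)/2] = 1648/5103 ≈ 0.3229.
%ΔP_y = (55.5 − 44.1)/[(44.1+55.5)/2] ≈ 0.2289.
E_xy = 0.3229/0.2289 ≈ 1.41.
E_xy > 0, so beef and chicken are substitutes.

1.41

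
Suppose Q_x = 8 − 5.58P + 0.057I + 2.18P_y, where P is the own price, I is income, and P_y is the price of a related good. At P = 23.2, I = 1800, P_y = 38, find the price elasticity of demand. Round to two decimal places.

Evaluating quantity at (P, I, P_y) gives Q_x = 8 − 5.58(23.2) + 0.057(1800) + 2.18(38) = 8 − 129.456 + 102.6 + 82.84 = 63.984.
∂Q_x/∂P = −5.58, so E_p = (−5.58)·(23.2/63.984) ≈ -2.02.
|E_p| > 1: demand is elastic.

-2.02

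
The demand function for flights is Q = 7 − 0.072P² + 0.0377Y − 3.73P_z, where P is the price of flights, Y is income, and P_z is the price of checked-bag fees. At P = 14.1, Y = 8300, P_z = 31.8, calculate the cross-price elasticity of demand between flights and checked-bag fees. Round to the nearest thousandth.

-0.634

First evaluate Q: 7 − 0.072(14.1)² + 0.0377(8300) − 3.73(31.8) = 7 − 14.3143 + 312.91 − 118.614 = 186.9817.
∂Q/∂P_z = −3.73, so E_xy = -3.73·(31.8/186.9817) ≈ -0.634.
E_xy < 0: the goods are complements.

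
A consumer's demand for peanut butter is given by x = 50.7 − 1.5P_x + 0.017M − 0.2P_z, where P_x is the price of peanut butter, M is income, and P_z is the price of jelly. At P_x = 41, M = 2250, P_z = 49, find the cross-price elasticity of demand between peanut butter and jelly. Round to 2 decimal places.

Substituting, x = 50.7 − 1.5(41) + 0.017(2250) − 0.2(49) = 50.7 − 61.5 + 38.25 − 9.8 = 17.65.
∂x/∂P_z = −0.2, so E_xy = -0.2·(49/17.65) ≈ -0.56.
E_xy < 0: the goods are complements.

-0.56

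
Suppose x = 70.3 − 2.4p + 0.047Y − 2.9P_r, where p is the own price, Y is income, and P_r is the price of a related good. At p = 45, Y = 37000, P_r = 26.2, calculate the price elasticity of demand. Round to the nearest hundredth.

-0.07

Evaluating quantity at (p, Y, P_r) gives x = 70.3 − 2.4(45) + 0.047(37000) − 2.9(26.2) = 70.3 − 108 + 1739 − 75.98 = 1625.32.
∂x/∂p = −2.4, so E_p = (−2.4)·(45/1625.32) ≈ -0.07.
|E_p| < 1: demand is inelastic.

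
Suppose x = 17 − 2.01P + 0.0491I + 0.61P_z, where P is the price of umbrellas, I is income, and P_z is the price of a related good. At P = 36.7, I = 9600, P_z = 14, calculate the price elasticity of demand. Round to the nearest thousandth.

Substituting, x = 17 − 2.01(36.7) + 0.0491(9600) + 0.61(14) = 17 − 73.767 + 471.36 + 8.54 = 423.133.
∂x/∂P = −2.01, so E_p = (−2.01)·(36.7/423.133) ≈ -0.174.
|E_p| < 1: demand is inelastic.

-0.174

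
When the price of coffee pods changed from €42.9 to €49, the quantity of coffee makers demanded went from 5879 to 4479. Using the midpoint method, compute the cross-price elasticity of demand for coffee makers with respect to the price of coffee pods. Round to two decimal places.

-2.04

%ΔQ_x = (4479 − 5879)/[(5879+4479)/2] = -1400/5179 ≈ -0.2703.
%ΔP_y = (49 − 42.9)/[(42.9+49)/2] ≈ 0.1328.
E_xy = -0.2703/0.1328 ≈ -2.04.
E_xy < 0, so coffee makers and coffee pods are complements.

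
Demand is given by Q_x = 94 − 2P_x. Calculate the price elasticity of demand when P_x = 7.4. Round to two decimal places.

At P_x = 7.4, Q_x = 79.2.
dQ_x/dP_x = −2.
Point elasticity E = (dQ_x/dP_x)·(P_x/Q_x) = -2 × 7.4/79.2 ≈ -0.19.
|E| < 1, so demand is inelastic at this price.

-0.19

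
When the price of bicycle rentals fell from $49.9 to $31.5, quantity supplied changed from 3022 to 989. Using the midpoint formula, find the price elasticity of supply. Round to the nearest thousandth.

2.242

%Δq = (989 − 3022)/[(3022 + 989)/2] = -2033/2005.5 ≈ -1.0137.
%ΔP = (31.5 − 49.9)/[(49.9 + 31.5)/2] = -18.4/40.7 ≈ -0.4521.
Arc elasticity E = %Δq/%ΔP ≈ -1.0137/-0.4521 ≈ 2.242.
|E| > 1: supply is elastic over this range.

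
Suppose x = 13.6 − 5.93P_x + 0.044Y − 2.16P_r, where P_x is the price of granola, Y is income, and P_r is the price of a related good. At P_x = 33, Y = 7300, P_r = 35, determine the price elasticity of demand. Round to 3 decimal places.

x = 13.6 − 5.93(33) + 0.044(7300) − 2.16(35) = 13.6 − 195.69 + 321.2 − 75.6 = 63.51.
∂x/∂P_x = −5.93, so E_p = (−5.93)·(33/63.51) ≈ -3.081.
|E_p| > 1: demand is elastic.

-3.081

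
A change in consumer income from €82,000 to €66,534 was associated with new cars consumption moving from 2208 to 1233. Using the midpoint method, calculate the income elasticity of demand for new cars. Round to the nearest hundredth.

2.72

%ΔQ = (1233 − 2208)/[(2208+1233)/2] = -975/1720.5 ≈ -0.5667.
%ΔI = (66,534 − 82,000)/[(82,000+66,534)/2] = -15466/74267 ≈ -0.2082.
E_I = %ΔQ/%ΔI ≈ 2.72.
E_I > 1: normal good (luxury).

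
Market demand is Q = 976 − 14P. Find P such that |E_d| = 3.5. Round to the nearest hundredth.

54.22

Set −bP/(a − bP) = −3.5 ⇒ bP = 3.5(a − bP) ⇒ bP(1+3.5) = 3.5·a.
P = 3.5·976/(14·4.5) ≈ 54.22.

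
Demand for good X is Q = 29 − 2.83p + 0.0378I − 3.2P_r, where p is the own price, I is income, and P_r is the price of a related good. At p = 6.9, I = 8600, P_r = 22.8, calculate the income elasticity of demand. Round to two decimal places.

At the given point, Q = 29 − 2.83(6.9) + 0.0378(8600) − 3.2(22.8) = 29 − 19.527 + 325.08 − 72.96 = 261.593.
∂Q/∂I = +0.0378, so E_I = 0.0378·(8600/261.593) ≈ 1.24.
E_I > 1: normal good (luxury).

1.24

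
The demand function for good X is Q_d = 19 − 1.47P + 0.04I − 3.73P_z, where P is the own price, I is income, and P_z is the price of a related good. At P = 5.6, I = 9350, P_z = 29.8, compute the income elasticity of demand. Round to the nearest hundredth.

1.37

Evaluating quantity at (P, I, P_z) gives Q_d = 19 − 1.47(5.6) + 0.04(9350) − 3.73(29.8) = 19 − 8.232 + 374 − 111.154 = 273.614.
∂Q_d/∂I = +0.04, so E_I = 0.04·(9350/273.614) ≈ 1.37.
E_I > 1: normal good (luxury).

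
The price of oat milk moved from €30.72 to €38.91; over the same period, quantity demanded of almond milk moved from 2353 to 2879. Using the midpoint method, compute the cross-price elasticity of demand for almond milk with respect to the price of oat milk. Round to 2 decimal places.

0.85

%ΔQ_x = (2879 − 2353)/[(2353+2879)/2] = 526/2616 ≈ 0.2011.
%ΔP_y = (38.91 − 30.72)/[(30.72+38.91)/2] ≈ 0.2352.
E_xy = 0.2011/0.2352 ≈ 0.85.
E_xy > 0, so almond milk and oat milk are substitutes.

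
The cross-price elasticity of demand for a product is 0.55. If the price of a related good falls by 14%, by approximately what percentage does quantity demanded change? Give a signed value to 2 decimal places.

%ΔQ ≈ E × %ΔP_y = (0.55) × (-14%) = -7.70%.

-7.70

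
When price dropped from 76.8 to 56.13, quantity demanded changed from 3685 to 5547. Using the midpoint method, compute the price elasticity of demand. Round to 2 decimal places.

%Δq = (5547 − 3685)/[(3685 + 5547)/2] = 1862/4616 ≈ 0.4034.
%Δp = (56.13 − 76.8)/[(76.8 + 56.13)/2] = -20.67/66.465 ≈ -0.3110.
Arc elasticity E = %Δq/%Δp ≈ 0.4034/-0.3110 ≈ -1.30.
|E| > 1: demand is elastic over this range.

-1.30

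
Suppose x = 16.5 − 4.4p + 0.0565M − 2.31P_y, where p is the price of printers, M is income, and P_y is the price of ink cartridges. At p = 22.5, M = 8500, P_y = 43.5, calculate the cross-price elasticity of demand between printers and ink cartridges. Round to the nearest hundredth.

-0.34

x = 16.5 − 4.4(22.5) + 0.0565(8500) − 2.31(43.5) = 16.5 − 99 + 480.25 − 100.485 = 297.265.
∂x/∂P_y = −2.31, so E_xy = -2.31·(43.5/297.265) ≈ -0.34.
E_xy < 0: the goods are complements.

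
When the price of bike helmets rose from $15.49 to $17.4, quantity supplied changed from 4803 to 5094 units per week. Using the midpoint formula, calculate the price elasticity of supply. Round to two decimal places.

0.51

%Δq = (5094 − 4803)/[(4803 + 5094)/2] = 291/4948.5 ≈ 0.0588.
%Δp = (17.4 − 15.49)/[(15.49 + 17.4)/2] = 1.91/16.445 ≈ 0.1161.
Arc elasticity E = %Δq/%Δp ≈ 0.0588/0.1161 ≈ 0.51.
|E| < 1: supply is inelastic over this range.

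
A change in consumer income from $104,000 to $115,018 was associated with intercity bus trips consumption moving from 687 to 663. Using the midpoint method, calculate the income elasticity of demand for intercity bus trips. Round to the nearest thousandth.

%ΔQ = (663 − 687)/[(687+663)/2] = -24/675 ≈ -0.0356.
%ΔY = (115,018 − 104,000)/[(104,000+115,018)/2] = 11018/109509 ≈ 0.1006.
E_I = %ΔQ/%ΔY ≈ -0.353.
E_I < 0: inferior good.

-0.353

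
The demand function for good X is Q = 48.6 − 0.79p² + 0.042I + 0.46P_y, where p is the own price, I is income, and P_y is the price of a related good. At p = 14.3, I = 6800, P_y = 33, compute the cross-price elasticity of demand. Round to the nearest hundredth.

0.08

Substituting, Q = 48.6 − 0.79(14.3)² + 0.042(6800) + 0.46(33) = 48.6 − 161.5471 + 285.6 + 15.18 = 187.8329.
∂Q/∂P_y = +0.46, so E_xy = 0.46·(33/187.8329) ≈ 0.08.
E_xy > 0: the goods are substitutes.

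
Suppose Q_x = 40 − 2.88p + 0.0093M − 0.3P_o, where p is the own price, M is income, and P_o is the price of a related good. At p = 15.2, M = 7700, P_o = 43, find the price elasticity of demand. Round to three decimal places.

Evaluating quantity at (p, M, P_o) gives Q_x = 40 − 2.88(15.2) + 0.0093(7700) − 0.3(43) = 40 − 43.776 + 71.61 − 12.9 = 54.934.
∂Q_x/∂p = −2.88, so E_p = (−2.88)·(15.2/54.934) ≈ -0.797.
|E_p| < 1: demand is inelastic.

-0.797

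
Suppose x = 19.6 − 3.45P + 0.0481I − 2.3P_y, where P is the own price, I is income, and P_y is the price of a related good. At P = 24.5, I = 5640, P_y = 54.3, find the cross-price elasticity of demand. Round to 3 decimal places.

-1.533

x = 19.6 − 3.45(24.5) + 0.0481(5640) − 2.3(54.3) = 19.6 − 84.525 + 271.284 − 124.89 = 81.469.
∂x/∂P_y = −2.3, so E_xy = -2.3·(54.3/81.469) ≈ -1.533.
E_xy < 0: the goods are complements.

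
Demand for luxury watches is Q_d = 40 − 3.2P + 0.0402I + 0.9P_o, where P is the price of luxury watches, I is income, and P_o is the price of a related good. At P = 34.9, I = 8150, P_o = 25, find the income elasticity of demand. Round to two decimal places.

Q_d = 40 − 3.2(34.9) + 0.0402(8150) + 0.9(25) = 40 − 111.68 + 327.63 + 22.5 = 278.45.
∂Q_d/∂I = +0.0402, so E_I = 0.0402·(8150/278.45) ≈ 1.18.
E_I > 1: normal good (luxury).

1.18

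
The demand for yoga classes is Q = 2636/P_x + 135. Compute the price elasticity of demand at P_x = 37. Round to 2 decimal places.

-0.35

At P_x = 37, Q = 206.2432.
dQ/dP_x = −2636/P_x² = −1.9255.
Point elasticity E = (dQ/dP_x)·(P_x/Q) = -1.9255 × 37/206.2432 ≈ -0.35.
|E| < 1, so demand is inelastic at this price.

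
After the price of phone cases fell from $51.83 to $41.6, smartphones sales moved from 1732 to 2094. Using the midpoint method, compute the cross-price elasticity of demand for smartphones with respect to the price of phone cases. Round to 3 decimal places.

-0.864

%ΔQ_x = (2094 − 1732)/[(1732+2094)/2] = 362/1913 ≈ 0.1892.
%ΔP_y = (41.6 − 51.83)/[(51.83+41.6)/2] ≈ -0.2190.
E_xy = 0.1892/-0.2190 ≈ -0.864.
E_xy < 0, so smartphones and phone cases are complements.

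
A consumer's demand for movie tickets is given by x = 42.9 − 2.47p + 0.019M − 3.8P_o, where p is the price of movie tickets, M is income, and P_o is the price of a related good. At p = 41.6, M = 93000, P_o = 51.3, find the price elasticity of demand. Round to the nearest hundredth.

Evaluating quantity at (p, M, P_o) gives x = 42.9 − 2.47(41.6) + 0.019(93000) − 3.8(51.3) = 42.9 − 102.752 + 1767 − 194.94 = 1512.208.
∂x/∂p = −2.47, so E_p = (−2.47)·(41.6/1512.208) ≈ -0.07.
|E_p| < 1: demand is inelastic.

-0.07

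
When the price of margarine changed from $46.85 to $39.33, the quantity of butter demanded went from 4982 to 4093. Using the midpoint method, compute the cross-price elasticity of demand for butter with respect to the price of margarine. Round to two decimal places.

%ΔQ_x = (4093 − 4982)/[(4982+4093)/2] = -889/4537.5 ≈ -0.1959.
%ΔP_y = (39.33 − 46.85)/[(46.85+39.33)/2] ≈ -0.1745.
E_xy = -0.1959/-0.1745 ≈ 1.12.
E_xy > 0, so butter and margarine are substitutes.

1.12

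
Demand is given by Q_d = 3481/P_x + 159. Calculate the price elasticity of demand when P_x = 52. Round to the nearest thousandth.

At P_x = 52, Q_d = 225.9423.
dQ_d/dP_x = −3481/P_x² = −1.2874.
Point elasticity E = (dQ_d/dP_x)·(P_x/Q_d) = -1.2874 × 52/225.9423 ≈ -0.296.
|E| < 1, so demand is inelastic at this price.

-0.296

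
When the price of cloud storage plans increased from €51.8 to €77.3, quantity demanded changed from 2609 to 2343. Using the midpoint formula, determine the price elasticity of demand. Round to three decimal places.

-0.272

%Δq = (2343 − 2609)/[(2609 + 2343)/2] = -266/2476 ≈ -0.1074.
%Δp = (77.3 − 51.8)/[(51.8 + 77.3)/2] = 25.5/64.55 ≈ 0.3950.
Arc elasticity E = %Δq/%Δp ≈ -0.1074/0.3950 ≈ -0.272.
|E| < 1: demand is inelastic over this range.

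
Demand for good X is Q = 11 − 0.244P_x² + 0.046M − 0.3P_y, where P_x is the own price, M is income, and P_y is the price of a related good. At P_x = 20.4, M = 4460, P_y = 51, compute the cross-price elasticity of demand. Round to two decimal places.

Substituting, Q = 11 − 0.244(20.4)² + 0.046(4460) − 0.3(51) = 11 − 101.543 + 205.16 − 15.3 = 99.317.
∂Q/∂P_y = −0.3, so E_xy = -0.3·(51/99.317) ≈ -0.15.
E_xy < 0: the goods are complements.

-0.15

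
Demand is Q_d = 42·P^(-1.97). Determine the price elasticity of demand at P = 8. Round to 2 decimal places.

-1.97

For a Cobb–Douglas (constant-elasticity) form Q_d = A·P^α·…, the elasticity with respect to P equals the exponent α at every point.
Here the exponent on P is -1.97, so the price elasticity of demand is -1.97.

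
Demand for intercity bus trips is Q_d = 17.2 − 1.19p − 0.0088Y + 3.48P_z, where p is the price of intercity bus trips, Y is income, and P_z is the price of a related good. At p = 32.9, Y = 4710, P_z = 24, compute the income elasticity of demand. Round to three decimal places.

First evaluate Q_d: 17.2 − 1.19(32.9) − 0.0088(4710) + 3.48(24) = 17.2 − 39.151 − 41.448 + 83.52 = 20.121.
∂Q_d/∂Y = −0.0088, so E_I = -0.0088·(4710/20.121) ≈ -2.060.
E_I < 0: inferior good.

-2.060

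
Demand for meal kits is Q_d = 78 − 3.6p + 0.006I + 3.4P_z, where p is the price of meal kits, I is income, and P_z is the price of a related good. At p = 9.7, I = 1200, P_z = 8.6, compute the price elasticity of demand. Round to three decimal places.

Evaluating quantity at (p, I, P_z) gives Q_d = 78 − 3.6(9.7) + 0.006(1200) + 3.4(8.6) = 78 − 34.92 + 7.2 + 29.24 = 79.52.
∂Q_d/∂p = −3.6, so E_p = (−3.6)·(9.7/79.52) ≈ -0.439.
|E_p| < 1: demand is inelastic.

-0.439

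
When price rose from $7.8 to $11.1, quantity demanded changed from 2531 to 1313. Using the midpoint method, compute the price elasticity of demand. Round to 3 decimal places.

-1.815

%Δq = (1313 − 2531)/[(2531 + 1313)/2] = -1218/1922 ≈ -0.6337.
%Δp = (11.1 − 7.8)/[(7.8 + 11.1)/2] = 3.3/9.45 ≈ 0.3492.
Arc elasticity E = %Δq/%Δp ≈ -0.6337/0.3492 ≈ -1.815.
|E| > 1: demand is elastic over this range.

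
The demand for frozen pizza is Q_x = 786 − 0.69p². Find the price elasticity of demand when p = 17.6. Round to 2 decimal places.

At p = 17.6, Q_x = 572.2656.
dQ_x/dp = −2·0.69·p = −24.288.
Point elasticity E = (dQ_x/dp)·(p/Q_x) = -24.288 × 17.6/572.2656 ≈ -0.75.
|E| < 1, so demand is inelastic at this price.

-0.75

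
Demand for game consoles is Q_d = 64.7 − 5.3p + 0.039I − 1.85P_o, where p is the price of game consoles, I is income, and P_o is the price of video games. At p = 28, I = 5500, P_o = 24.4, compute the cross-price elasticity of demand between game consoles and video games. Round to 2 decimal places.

-0.53

Q_d = 64.7 − 5.3(28) + 0.039(5500) − 1.85(24.4) = 64.7 − 148.4 + 214.5 − 45.14 = 85.66.
∂Q_d/∂P_o = −1.85, so E_xy = -1.85·(24.4/85.66) ≈ -0.53.
E_xy < 0: the goods are complements.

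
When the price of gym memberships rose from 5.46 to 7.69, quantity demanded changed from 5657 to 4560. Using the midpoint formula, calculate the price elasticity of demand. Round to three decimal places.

-0.633

%ΔQ = (4560 − 5657)/[(5657 + 4560)/2] = -1097/5108.5 ≈ -0.2147.
%Δp = (7.69 − 5.46)/[(5.46 + 7.69)/2] = 2.23/6.575 ≈ 0.3392.
Arc elasticity E = %ΔQ/%Δp ≈ -0.2147/0.3392 ≈ -0.633.
|E| < 1: demand is inelastic over this range.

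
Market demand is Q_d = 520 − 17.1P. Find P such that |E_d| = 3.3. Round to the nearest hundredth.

Set −bP/(a − bP) = −3.3 ⇒ bP = 3.3(a − bP) ⇒ bP(1+3.3) = 3.3·a.
P = 3.3·520/(17.1·4.3) ≈ 23.34.

23.34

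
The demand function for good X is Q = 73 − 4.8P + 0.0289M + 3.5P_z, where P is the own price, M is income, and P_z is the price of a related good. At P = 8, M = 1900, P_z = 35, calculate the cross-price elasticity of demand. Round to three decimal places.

0.578

Q = 73 − 4.8(8) + 0.0289(1900) + 3.5(35) = 73 − 38.4 + 54.91 + 122.5 = 212.01.
∂Q/∂P_z = +3.5, so E_xy = 3.5·(35/212.01) ≈ 0.578.
E_xy > 0: the goods are substitutes.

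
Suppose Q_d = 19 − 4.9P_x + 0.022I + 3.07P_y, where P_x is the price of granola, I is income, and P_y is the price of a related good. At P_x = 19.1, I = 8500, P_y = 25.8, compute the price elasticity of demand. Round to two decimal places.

-0.49

Substituting, Q_d = 19 − 4.9(19.1) + 0.022(8500) + 3.07(25.8) = 19 − 93.59 + 187 + 79.206 = 191.616.
∂Q_d/∂P_x = −4.9, so E_p = (−4.9)·(19.1/191.616) ≈ -0.49.
|E_p| < 1: demand is inelastic.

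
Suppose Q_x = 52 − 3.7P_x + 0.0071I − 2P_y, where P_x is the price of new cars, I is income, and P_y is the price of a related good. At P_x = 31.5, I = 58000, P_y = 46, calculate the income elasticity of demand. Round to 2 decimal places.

1.61

Evaluating quantity at (P_x, I, P_y) gives Q_x = 52 − 3.7(31.5) + 0.0071(58000) − 2(46) = 52 − 116.55 + 411.8 − 92 = 255.25.
∂Q_x/∂I = +0.0071, so E_I = 0.0071·(58000/255.25) ≈ 1.61.
E_I > 1: normal good (luxury).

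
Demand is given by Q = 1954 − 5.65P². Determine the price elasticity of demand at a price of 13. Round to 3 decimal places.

At P = 13, Q = 999.15.
dQ/dP = −2·5.65·P = −146.9.
Point elasticity E = (dQ/dP)·(P/Q) = -146.9 × 13/999.15 ≈ -1.911.
|E| > 1, so demand is elastic at this price.

-1.911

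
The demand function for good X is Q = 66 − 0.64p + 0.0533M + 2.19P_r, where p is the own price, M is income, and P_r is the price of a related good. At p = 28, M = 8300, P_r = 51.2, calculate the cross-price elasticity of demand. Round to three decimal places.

Q = 66 − 0.64(28) + 0.0533(8300) + 2.19(51.2) = 66 − 17.92 + 442.39 + 112.128 = 602.598.
∂Q/∂P_r = +2.19, so E_xy = 2.19·(51.2/602.598) ≈ 0.186.
E_xy > 0: the goods are substitutes.

0.186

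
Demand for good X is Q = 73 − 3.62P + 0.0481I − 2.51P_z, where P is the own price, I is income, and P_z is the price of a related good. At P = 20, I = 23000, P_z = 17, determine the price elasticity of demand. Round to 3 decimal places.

-0.068

Substituting, Q = 73 − 3.62(20) + 0.0481(23000) − 2.51(17) = 73 − 72.4 + 1106.3 − 42.67 = 1064.23.
∂Q/∂P = −3.62, so E_p = (−3.62)·(20/1064.23) ≈ -0.068.
|E_p| < 1: demand is inelastic.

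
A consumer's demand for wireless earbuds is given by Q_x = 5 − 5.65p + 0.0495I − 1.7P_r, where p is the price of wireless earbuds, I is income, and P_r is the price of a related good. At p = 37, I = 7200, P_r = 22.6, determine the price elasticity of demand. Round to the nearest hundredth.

First evaluate Q_x: 5 − 5.65(37) + 0.0495(7200) − 1.7(22.6) = 5 − 209.05 + 356.4 − 38.42 = 113.93.
∂Q_x/∂p = −5.65, so E_p = (−5.65)·(37/113.93) ≈ -1.83.
|E_p| > 1: demand is elastic.

-1.83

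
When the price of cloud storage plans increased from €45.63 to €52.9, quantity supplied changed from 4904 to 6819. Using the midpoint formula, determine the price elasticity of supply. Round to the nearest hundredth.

%Δq = (6819 − 4904)/[(4904 + 6819)/2] = 1915/5861.5 ≈ 0.3267.
%Δp = (52.9 − 45.63)/[(45.63 + 52.9)/2] = 7.27/49.265 ≈ 0.1476.
Arc elasticity E = %Δq/%Δp ≈ 0.3267/0.1476 ≈ 2.21.
|E| > 1: supply is elastic over this range.

2.21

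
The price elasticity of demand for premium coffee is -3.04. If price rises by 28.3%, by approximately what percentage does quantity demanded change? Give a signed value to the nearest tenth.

%ΔQ ≈ E × %ΔP = (-3.04) × (28.3%) ≈ -86.0%.

-86.0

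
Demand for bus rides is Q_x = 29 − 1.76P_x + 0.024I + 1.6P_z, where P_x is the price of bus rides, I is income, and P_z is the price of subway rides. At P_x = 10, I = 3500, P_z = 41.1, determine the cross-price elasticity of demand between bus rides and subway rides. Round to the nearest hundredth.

0.41

At the given point, Q_x = 29 − 1.76(10) + 0.024(3500) + 1.6(41.1) = 29 − 17.6 + 84 + 65.76 = 161.16.
∂Q_x/∂P_z = +1.6, so E_xy = 1.6·(41.1/161.16) ≈ 0.41.
E_xy > 0: the goods are substitutes.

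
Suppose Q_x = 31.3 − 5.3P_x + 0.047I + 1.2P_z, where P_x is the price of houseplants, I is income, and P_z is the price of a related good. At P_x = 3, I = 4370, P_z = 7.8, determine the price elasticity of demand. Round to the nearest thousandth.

Evaluating quantity at (P_x, I, P_z) gives Q_x = 31.3 − 5.3(3) + 0.047(4370) + 1.2(7.8) = 31.3 − 15.9 + 205.39 + 9.36 = 230.15.
∂Q_x/∂P_x = −5.3, so E_p = (−5.3)·(3/230.15) ≈ -0.069.
|E_p| < 1: demand is inelastic.

-0.069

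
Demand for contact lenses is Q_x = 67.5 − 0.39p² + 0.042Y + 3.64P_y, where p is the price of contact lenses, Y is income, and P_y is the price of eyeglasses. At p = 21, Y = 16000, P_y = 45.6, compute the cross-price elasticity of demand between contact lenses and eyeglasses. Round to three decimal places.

0.226

Substituting, Q_x = 67.5 − 0.39(21)² + 0.042(16000) + 3.64(45.6) = 67.5 − 171.99 + 672 + 165.984 = 733.494.
∂Q_x/∂P_y = +3.64, so E_xy = 3.64·(45.6/733.494) ≈ 0.226.
E_xy > 0: the goods are substitutes.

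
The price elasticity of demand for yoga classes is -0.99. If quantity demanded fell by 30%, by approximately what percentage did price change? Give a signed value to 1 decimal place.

%ΔQ ≈ E × %ΔP ⇒ %ΔP = %ΔQ / E = (-30%)/(-0.99) ≈ 30.3%.

30.3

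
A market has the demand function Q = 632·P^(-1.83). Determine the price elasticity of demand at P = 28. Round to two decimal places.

-1.83

For a Cobb–Douglas (constant-elasticity) form Q = A·P^α·…, the elasticity with respect to P equals the exponent α at every point.
Here the exponent on P is -1.83, so the price elasticity of demand is -1.83.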